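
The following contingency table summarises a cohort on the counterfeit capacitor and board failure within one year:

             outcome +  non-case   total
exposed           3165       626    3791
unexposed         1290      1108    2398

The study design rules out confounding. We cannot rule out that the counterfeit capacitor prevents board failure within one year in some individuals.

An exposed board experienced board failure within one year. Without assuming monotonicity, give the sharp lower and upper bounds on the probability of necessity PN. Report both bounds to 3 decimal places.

0.356 ≤ PN ≤ 0.553

p₁ = P(outcome | exposed) = 3165/3791 = 0.83487
p₀ = P(outcome | unexposed) = 1290/2398 = 0.53795
Under exogeneity alone the bounds on PN are max{0,(p₁−p₀)/p₁} ≤ PN ≤ min{1,(1−p₀)/p₁}.
  lower = (p₁ − p₀)/p₁ = 0.29692 / 0.83487 ≈ 0.3557
  upper = min{1, (1 − p₀)/p₁} = 0.46205 / 0.83487 ≈ 0.5534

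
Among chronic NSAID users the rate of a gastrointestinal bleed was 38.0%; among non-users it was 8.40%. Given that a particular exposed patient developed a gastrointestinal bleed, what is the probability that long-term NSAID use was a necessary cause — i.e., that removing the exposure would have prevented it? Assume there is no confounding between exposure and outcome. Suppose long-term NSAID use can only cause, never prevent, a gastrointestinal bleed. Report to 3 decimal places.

PN ≈ 0.779

p₁ = 0.38, p₀ = 0.084.
Under exogeneity and monotonicity, PN = (p₁ − p₀) / p₁.
PN = (0.38 − 0.084) / 0.38 = 0.296 / 0.38 ≈ 0.7789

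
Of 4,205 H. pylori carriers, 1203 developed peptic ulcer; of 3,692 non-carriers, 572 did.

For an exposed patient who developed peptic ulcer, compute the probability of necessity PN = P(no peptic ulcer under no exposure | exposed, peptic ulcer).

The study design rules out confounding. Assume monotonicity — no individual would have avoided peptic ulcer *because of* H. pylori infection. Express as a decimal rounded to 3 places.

p₁ = P(outcome | exposed) = 1203/4205 = 0.28609
p₀ = P(outcome | unexposed) = 572/3692 = 0.15493
Under exogeneity and monotonicity, PN = (p₁ − p₀) / p₁.
PN = (0.28609 − 0.15493) / 0.28609 = 0.13116 / 0.28609 ≈ 0.4585

PN ≈ 0.458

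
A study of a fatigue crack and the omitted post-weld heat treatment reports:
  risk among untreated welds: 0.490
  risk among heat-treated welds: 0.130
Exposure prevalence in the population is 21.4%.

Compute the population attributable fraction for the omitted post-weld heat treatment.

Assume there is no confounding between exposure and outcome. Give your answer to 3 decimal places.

PAF ≈ 0.372

Let p₁ = 0.49, p₀ = 0.13.
Overall risk P(Y=1) = π·p₁ + (1−π)·p₀ = 0.214×0.49 + 0.786×0.13 = 0.20704.
Under exogeneity, PAF = [P(Y=1) − p₀] / P(Y=1).
PAF = (0.20704 − 0.13) / 0.20704 ≈ 0.3721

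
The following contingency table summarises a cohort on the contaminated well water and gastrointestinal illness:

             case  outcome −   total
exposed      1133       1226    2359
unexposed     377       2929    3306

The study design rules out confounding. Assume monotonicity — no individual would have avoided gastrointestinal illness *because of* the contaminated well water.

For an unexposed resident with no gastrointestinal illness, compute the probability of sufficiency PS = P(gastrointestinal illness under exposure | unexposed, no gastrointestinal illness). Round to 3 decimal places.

p₁ = P(outcome | exposed) = 1133/2359 = 0.48029
p₀ = P(outcome | unexposed) = 377/3306 = 0.11404
Under exogeneity and monotonicity, PS = (p₁ − p₀)/(1 − p₀).
PS = (0.48029 − 0.11404) / 0.88596 ≈ 0.4134

PS ≈ 0.413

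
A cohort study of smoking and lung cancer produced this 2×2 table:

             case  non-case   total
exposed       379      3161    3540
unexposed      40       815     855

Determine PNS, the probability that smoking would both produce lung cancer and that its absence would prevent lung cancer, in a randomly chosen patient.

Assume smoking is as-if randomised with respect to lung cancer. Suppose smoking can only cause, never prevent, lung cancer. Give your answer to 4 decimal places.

p₁ = P(outcome | exposed) = 379/3540 = 0.10706
p₀ = P(outcome | unexposed) = 40/855 = 0.046784
Under exogeneity and monotonicity, PNS = p₁ − p₀.
PNS = 0.10706 − 0.046784 = 0.060279

PNS ≈ 0.0603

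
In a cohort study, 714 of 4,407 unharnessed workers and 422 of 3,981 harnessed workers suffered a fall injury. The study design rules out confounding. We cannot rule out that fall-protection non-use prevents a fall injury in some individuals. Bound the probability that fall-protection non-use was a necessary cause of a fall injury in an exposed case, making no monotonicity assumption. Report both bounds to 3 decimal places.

0.346 ≤ PN ≤ 1.000

p₁ = P(outcome | exposed) = 714/4407 = 0.16201
p₀ = P(outcome | unexposed) = 422/3981 = 0.106
Under exogeneity alone the bounds on PN are max{0,(p₁−p₀)/p₁} ≤ PN ≤ min{1,(1−p₀)/p₁}.
  lower = (p₁ − p₀)/p₁ = 0.056011 / 0.16201 ≈ 0.3457
  upper = min{1, (1 − p₀)/p₁} = 0.894 / 0.16201 ≈ 5.5180 → capped at 1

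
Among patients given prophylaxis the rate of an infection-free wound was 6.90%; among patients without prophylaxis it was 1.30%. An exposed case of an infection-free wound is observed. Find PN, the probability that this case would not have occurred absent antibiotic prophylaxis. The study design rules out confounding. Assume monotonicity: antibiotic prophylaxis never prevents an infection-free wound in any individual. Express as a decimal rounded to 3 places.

p₁ = 0.069, p₀ = 0.013.
Under exogeneity and monotonicity, PN = (p₁ − p₀) / p₁.
PN = (0.069 − 0.013) / 0.069 = 0.056 / 0.069 ≈ 0.8116

PN ≈ 0.812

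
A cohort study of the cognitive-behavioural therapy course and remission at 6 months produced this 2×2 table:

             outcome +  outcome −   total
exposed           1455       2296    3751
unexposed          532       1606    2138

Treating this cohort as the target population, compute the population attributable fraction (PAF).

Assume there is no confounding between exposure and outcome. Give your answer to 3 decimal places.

p₁ = P(outcome | exposed) = 1455/3751 = 0.3879
p₀ = P(outcome | unexposed) = 532/2138 = 0.24883
Exposure prevalence π = 3751/5889 = 0.63695; overall risk P(Y=1) = 0.33741.
Under exogeneity, PAF = [P(Y=1) − p₀]/P(Y=1).
PAF = (0.33741 − 0.24883) / 0.33741 ≈ 0.2625

PAF ≈ 0.263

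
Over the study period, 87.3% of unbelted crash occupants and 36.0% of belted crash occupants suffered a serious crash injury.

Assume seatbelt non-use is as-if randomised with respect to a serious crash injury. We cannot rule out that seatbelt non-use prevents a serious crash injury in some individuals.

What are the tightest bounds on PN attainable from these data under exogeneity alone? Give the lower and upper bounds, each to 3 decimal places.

0.588 ≤ PN ≤ 0.733

p₁ = 0.873, p₀ = 0.36.
Under exogeneity alone the bounds on PN are max{0,(p₁−p₀)/p₁} ≤ PN ≤ min{1,(1−p₀)/p₁}.
  lower = (p₁ − p₀)/p₁ = 0.513 / 0.873 ≈ 0.5876
  upper = min{1, (1 − p₀)/p₁} = 0.64 / 0.873 ≈ 0.7331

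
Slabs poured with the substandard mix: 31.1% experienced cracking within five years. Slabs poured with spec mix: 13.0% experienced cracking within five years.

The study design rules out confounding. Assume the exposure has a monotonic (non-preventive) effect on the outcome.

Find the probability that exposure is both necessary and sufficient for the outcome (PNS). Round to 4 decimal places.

PNS ≈ 0.1810

p₁ = 0.311, p₀ = 0.13.
Under exogeneity and monotonicity, PNS = p₁ − p₀.
PNS = 0.311 − 0.13 = 0.181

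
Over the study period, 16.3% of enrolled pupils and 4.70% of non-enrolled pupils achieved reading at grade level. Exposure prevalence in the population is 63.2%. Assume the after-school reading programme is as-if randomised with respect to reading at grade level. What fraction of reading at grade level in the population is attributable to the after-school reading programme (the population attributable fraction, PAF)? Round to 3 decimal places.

p₁ = 0.163, p₀ = 0.047.
Overall risk P(Y=1) = π·p₁ + (1−π)·p₀ = 0.632×0.163 + 0.368×0.047 = 0.12031.
Under exogeneity, PAF = [P(Y=1) − p₀] / P(Y=1).
PAF = (0.12031 − 0.047) / 0.12031 ≈ 0.6093

PAF ≈ 0.609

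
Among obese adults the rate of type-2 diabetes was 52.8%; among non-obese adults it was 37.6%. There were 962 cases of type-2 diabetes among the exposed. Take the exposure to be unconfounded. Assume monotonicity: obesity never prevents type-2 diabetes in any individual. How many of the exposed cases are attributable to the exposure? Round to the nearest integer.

p₁ = 0.528, p₀ = 0.376.
PN = (p₁ − p₀)/p₁ = (0.528 − 0.376) / 0.528 ≈ 0.28788.
Attributable cases ≈ PN × (exposed cases) = 0.28788 × 962 ≈ 276.94.

about 277 cases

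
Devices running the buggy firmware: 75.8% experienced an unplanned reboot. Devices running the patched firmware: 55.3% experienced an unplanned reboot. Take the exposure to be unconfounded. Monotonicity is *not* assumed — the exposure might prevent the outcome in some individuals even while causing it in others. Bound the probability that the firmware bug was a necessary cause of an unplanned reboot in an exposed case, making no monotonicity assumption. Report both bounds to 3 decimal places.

0.270 ≤ PN ≤ 0.590

p₁ = 0.758, p₀ = 0.553.
Under exogeneity alone the bounds on PN are max{0,(p₁−p₀)/p₁} ≤ PN ≤ min{1,(1−p₀)/p₁}.
  lower = (p₁ − p₀)/p₁ = 0.205 / 0.758 ≈ 0.2704
  upper = min{1, (1 − p₀)/p₁} = 0.447 / 0.758 ≈ 0.5897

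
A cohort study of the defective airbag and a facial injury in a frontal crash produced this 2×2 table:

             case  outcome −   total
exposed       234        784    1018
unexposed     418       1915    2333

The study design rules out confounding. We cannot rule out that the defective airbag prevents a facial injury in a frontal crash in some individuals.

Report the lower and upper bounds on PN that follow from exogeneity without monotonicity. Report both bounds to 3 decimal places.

0.221 ≤ PN ≤ 1.000

p₁ = P(outcome | exposed) = 234/1018 = 0.22986
p₀ = P(outcome | unexposed) = 418/2333 = 0.17917
Under exogeneity alone the bounds on PN are max{0,(p₁−p₀)/p₁} ≤ PN ≤ min{1,(1−p₀)/p₁}.
  lower = (p₁ − p₀)/p₁ = 0.050694 / 0.22986 ≈ 0.2205
  upper = min{1, (1 − p₀)/p₁} = 0.82083 / 0.22986 ≈ 3.5710 → capped at 1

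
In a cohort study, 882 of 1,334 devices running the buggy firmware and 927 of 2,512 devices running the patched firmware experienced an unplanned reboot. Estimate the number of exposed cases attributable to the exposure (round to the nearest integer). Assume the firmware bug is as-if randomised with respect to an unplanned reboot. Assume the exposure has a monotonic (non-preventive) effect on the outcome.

p₁ = P(outcome | exposed) = 882/1334 = 0.66117
p₀ = P(outcome | unexposed) = 927/2512 = 0.36903
PN = (p₁ − p₀)/p₁ = (0.66117 − 0.36903) / 0.66117 ≈ 0.44185.
Attributable cases ≈ PN × (exposed cases) = 0.44185 × 882 ≈ 389.72.

about 390 cases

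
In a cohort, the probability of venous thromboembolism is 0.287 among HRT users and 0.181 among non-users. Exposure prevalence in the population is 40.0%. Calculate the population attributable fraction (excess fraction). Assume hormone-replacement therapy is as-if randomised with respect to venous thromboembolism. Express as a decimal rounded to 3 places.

PAF ≈ 0.190

Let p₁ = 0.287, p₀ = 0.181.
Overall risk P(Y=1) = π·p₁ + (1−π)·p₀ = 0.4×0.287 + 0.6×0.181 = 0.2234.
Under exogeneity, PAF = [P(Y=1) − p₀] / P(Y=1).
PAF = (0.2234 − 0.181) / 0.2234 ≈ 0.1898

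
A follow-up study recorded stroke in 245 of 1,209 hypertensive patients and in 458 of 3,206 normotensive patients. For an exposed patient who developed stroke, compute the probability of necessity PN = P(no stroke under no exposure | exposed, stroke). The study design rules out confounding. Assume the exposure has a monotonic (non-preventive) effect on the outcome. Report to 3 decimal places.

PN ≈ 0.295

p₁ = P(outcome | exposed) = 245/1209 = 0.20265
p₀ = P(outcome | unexposed) = 458/3206 = 0.14286
Under exogeneity and monotonicity, PN = (p₁ − p₀) / p₁.
PN = (0.20265 − 0.14286) / 0.20265 = 0.05979 / 0.20265 ≈ 0.2950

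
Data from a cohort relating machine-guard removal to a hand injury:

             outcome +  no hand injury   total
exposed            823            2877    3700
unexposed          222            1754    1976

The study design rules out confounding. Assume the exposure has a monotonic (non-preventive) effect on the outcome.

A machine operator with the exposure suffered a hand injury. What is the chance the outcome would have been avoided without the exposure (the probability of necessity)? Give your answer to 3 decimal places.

PN ≈ 0.495

p₁ = P(outcome | exposed) = 823/3700 = 0.22243
p₀ = P(outcome | unexposed) = 222/1976 = 0.11235
Under exogeneity and monotonicity, PN = (p₁ − p₀)/p₁.
PN = (0.22243 − 0.11235) / 0.22243 ≈ 0.4949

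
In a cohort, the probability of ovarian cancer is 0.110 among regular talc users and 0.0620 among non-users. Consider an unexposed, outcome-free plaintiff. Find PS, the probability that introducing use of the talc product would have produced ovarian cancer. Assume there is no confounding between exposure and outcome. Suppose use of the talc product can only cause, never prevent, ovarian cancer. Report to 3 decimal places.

Let p₁ = 0.11, p₀ = 0.062.
Under exogeneity and monotonicity, PS = (p₁ − p₀) / (1 − p₀).
PS = (0.11 − 0.062) / (1 − 0.062) = 0.048 / 0.938 ≈ 0.0512

PS ≈ 0.051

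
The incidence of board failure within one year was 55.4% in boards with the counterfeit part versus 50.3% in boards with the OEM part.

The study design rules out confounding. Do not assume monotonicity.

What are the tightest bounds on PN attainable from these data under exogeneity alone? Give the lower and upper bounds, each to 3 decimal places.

p₁ = 0.554, p₀ = 0.503.
Under exogeneity alone the bounds on PN are max{0,(p₁−p₀)/p₁} ≤ PN ≤ min{1,(1−p₀)/p₁}.
  lower = (p₁ − p₀)/p₁ = 0.051 / 0.554 ≈ 0.0921
  upper = min{1, (1 − p₀)/p₁} = 0.497 / 0.554 ≈ 0.8971

0.092 ≤ PN ≤ 0.897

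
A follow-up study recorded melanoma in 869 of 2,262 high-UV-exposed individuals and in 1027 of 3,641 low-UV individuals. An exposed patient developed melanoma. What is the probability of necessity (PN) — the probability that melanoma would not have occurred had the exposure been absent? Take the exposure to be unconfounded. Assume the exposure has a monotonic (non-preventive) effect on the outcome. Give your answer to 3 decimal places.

p₁ = P(outcome | exposed) = 869/2262 = 0.38417
p₀ = P(outcome | unexposed) = 1027/3641 = 0.28207
Under exogeneity and monotonicity, PN = (p₁ − p₀) / p₁.
PN = (0.38417 − 0.28207) / 0.38417 = 0.10211 / 0.38417 ≈ 0.2658

PN ≈ 0.266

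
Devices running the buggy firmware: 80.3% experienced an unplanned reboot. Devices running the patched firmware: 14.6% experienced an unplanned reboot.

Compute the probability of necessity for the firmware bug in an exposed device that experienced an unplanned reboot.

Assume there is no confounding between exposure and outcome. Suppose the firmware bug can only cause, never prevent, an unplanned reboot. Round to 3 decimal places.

PN ≈ 0.818

p₁ = 0.803, p₀ = 0.146.
Under exogeneity and monotonicity, PN = (p₁ − p₀) / p₁.
PN = (0.803 − 0.146) / 0.803 = 0.657 / 0.803 ≈ 0.8182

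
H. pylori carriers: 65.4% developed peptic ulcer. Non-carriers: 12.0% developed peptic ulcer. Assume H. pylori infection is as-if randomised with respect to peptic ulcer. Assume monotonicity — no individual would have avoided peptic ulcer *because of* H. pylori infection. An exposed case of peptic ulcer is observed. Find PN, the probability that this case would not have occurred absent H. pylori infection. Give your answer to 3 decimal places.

PN ≈ 0.817

p₁ = 0.654, p₀ = 0.12.
Under exogeneity and monotonicity, PN = (p₁ − p₀) / p₁.
PN = (0.654 − 0.12) / 0.654 = 0.534 / 0.654 ≈ 0.8165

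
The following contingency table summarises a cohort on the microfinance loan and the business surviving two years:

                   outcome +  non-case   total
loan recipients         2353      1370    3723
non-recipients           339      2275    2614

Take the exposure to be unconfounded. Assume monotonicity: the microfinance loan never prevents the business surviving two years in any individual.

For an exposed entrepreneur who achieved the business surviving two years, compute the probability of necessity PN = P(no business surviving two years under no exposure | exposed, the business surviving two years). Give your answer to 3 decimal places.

PN ≈ 0.795

p₁ = P(outcome | exposed) = 2353/3723 = 0.63202
p₀ = P(outcome | unexposed) = 339/2614 = 0.12969
Under exogeneity and monotonicity, PN = (p₁ − p₀) / p₁.
PN = (0.63202 − 0.12969) / 0.63202 = 0.50233 / 0.63202 ≈ 0.7948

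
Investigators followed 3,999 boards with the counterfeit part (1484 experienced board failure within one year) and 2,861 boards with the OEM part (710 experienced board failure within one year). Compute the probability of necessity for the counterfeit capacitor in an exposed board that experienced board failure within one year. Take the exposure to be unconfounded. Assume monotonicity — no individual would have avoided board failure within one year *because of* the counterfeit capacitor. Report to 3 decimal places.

p₁ = P(outcome | exposed) = 1484/3999 = 0.37109
p₀ = P(outcome | unexposed) = 710/2861 = 0.24816
Under exogeneity and monotonicity, PN = (p₁ − p₀) / p₁.
PN = (0.37109 − 0.24816) / 0.37109 = 0.12293 / 0.37109 ≈ 0.3313

PN ≈ 0.331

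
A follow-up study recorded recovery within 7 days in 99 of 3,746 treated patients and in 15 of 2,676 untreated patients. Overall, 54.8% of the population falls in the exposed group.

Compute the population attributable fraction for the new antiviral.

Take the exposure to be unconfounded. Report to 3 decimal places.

p₁ = P(outcome | exposed) = 99/3746 = 0.026428
p₀ = P(outcome | unexposed) = 15/2676 = 0.0056054
Overall risk P(Y=1) = π·p₁ + (1−π)·p₀ = 0.548×0.026428 + 0.452×0.0056054 = 0.017016.
Under exogeneity, PAF = [P(Y=1) − p₀] / P(Y=1).
PAF = (0.017016 − 0.0056054) / 0.017016 ≈ 0.6706

PAF ≈ 0.671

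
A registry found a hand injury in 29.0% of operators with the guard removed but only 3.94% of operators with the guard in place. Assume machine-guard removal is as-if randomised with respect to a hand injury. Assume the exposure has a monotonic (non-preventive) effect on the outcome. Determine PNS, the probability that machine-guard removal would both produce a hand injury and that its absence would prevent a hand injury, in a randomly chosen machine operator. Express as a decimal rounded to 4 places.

p₁ = 0.29, p₀ = 0.0394.
Under exogeneity and monotonicity, PNS = p₁ − p₀.
PNS = 0.29 − 0.0394 = 0.2506

PNS ≈ 0.2506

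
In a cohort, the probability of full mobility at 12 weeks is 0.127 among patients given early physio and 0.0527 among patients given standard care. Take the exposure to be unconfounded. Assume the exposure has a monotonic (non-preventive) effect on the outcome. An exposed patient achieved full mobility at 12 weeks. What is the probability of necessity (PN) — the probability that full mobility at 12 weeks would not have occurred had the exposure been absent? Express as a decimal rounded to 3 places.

PN ≈ 0.585

Let p₁ = 0.127, p₀ = 0.0527.
Under exogeneity and monotonicity, PN = (p₁ − p₀) / p₁.
PN = (0.127 − 0.0527) / 0.127 = 0.0743 / 0.127 ≈ 0.5850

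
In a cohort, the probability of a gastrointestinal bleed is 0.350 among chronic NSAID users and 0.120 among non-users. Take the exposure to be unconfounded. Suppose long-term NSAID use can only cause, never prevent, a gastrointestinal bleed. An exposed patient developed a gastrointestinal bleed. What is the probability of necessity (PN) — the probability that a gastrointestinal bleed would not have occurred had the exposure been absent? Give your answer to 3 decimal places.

PN ≈ 0.657

Let p₁ = 0.35, p₀ = 0.12.
Under exogeneity and monotonicity, PN = (p₁ − p₀) / p₁.
PN = (0.35 − 0.12) / 0.35 = 0.23 / 0.35 ≈ 0.6571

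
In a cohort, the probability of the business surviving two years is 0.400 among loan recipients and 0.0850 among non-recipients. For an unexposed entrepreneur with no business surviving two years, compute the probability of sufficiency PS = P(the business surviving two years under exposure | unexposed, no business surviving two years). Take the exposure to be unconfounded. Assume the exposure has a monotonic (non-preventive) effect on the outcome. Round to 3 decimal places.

PS ≈ 0.344

Let p₁ = 0.4, p₀ = 0.085.
Under exogeneity and monotonicity, PS = (p₁ − p₀) / (1 − p₀).
PS = (0.4 − 0.085) / (1 − 0.085) = 0.315 / 0.915 ≈ 0.3443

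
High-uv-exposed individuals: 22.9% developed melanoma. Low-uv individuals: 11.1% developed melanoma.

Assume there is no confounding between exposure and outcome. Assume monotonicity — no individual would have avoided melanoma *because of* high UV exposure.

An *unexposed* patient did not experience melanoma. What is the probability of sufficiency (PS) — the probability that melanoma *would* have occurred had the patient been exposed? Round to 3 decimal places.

p₁ = 0.229, p₀ = 0.111.
Under exogeneity and monotonicity, PS = (p₁ − p₀) / (1 − p₀).
PS = (0.229 − 0.111) / (1 − 0.111) = 0.118 / 0.889 ≈ 0.1327

PS ≈ 0.133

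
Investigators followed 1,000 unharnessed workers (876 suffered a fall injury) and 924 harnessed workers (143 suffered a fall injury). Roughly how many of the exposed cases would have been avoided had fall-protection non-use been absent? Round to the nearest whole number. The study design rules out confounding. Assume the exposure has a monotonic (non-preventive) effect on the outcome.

p₁ = P(outcome | exposed) = 876/1000 = 0.876
p₀ = P(outcome | unexposed) = 143/924 = 0.15476
PN = (p₁ − p₀)/p₁ = (0.876 − 0.15476) / 0.876 ≈ 0.82333.
Attributable cases ≈ PN × (exposed cases) = 0.82333 × 876 ≈ 721.24.

about 721 cases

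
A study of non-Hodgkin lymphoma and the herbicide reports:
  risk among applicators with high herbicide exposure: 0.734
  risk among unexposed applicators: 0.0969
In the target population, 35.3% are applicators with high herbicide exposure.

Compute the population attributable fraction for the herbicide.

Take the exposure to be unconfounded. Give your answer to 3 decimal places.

PAF ≈ 0.699

Let p₁ = 0.734, p₀ = 0.0969.
Overall risk P(Y=1) = π·p₁ + (1−π)·p₀ = 0.353×0.734 + 0.647×0.0969 = 0.3218.
Under exogeneity, PAF = [P(Y=1) − p₀] / P(Y=1).
PAF = (0.3218 − 0.0969) / 0.3218 ≈ 0.6989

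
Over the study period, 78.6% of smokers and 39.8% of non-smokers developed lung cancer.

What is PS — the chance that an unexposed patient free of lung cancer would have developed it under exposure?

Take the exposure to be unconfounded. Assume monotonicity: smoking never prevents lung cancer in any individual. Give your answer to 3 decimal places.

p₁ = 0.786, p₀ = 0.398.
Under exogeneity and monotonicity, PS = (p₁ − p₀) / (1 − p₀).
PS = (0.786 − 0.398) / (1 − 0.398) = 0.388 / 0.602 ≈ 0.6445

PS ≈ 0.645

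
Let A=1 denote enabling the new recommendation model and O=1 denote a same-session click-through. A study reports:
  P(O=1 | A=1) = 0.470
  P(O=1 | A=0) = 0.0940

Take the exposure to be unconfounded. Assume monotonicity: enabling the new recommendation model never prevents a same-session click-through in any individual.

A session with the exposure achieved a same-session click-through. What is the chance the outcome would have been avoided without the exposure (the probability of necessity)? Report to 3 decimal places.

Let p₁ = 0.47, p₀ = 0.094.
Under exogeneity and monotonicity, PN = (p₁ − p₀) / p₁.
PN = (0.47 − 0.094) / 0.47 = 0.376 / 0.47 ≈ 0.8000

PN ≈ 0.800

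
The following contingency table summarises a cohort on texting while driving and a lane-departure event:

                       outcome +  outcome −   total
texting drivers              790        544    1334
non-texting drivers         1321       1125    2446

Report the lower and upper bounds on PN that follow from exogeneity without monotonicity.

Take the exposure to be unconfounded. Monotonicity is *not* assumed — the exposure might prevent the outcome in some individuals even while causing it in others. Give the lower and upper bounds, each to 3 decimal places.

p₁ = P(outcome | exposed) = 790/1334 = 0.5922
p₀ = P(outcome | unexposed) = 1321/2446 = 0.54007
Under exogeneity alone the bounds on PN are max{0,(p₁−p₀)/p₁} ≤ PN ≤ min{1,(1−p₀)/p₁}.
  lower = (p₁ − p₀)/p₁ = 0.052138 / 0.5922 ≈ 0.0880
  upper = min{1, (1 − p₀)/p₁} = 0.45993 / 0.5922 ≈ 0.7766

0.088 ≤ PN ≤ 0.777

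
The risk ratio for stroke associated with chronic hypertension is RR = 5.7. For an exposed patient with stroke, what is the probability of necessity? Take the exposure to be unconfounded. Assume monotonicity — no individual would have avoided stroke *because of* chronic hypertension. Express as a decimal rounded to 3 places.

Under exogeneity and monotonicity, PN = (RR − 1) / RR = 1 − 1/RR.
PN = (5.7 − 1) / 5.7 = 4.7 / 5.7 ≈ 0.8246

PN ≈ 0.825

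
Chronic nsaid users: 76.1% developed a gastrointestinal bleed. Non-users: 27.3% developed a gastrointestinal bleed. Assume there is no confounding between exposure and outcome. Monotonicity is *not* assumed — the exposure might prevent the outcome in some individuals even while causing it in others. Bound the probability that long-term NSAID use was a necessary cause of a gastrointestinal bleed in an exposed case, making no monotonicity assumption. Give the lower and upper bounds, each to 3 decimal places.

0.641 ≤ PN ≤ 0.955

p₁ = 0.761, p₀ = 0.273.
Under exogeneity alone the bounds on PN are max{0,(p₁−p₀)/p₁} ≤ PN ≤ min{1,(1−p₀)/p₁}.
  lower = (p₁ − p₀)/p₁ = 0.488 / 0.761 ≈ 0.6413
  upper = min{1, (1 − p₀)/p₁} = 0.727 / 0.761 ≈ 0.9553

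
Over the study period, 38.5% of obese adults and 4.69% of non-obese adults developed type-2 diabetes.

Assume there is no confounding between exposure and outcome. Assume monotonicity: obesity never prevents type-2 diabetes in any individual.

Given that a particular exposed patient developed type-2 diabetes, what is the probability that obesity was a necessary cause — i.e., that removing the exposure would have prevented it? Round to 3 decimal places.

p₁ = 0.385, p₀ = 0.0469.
Under exogeneity and monotonicity, PN = (p₁ − p₀) / p₁.
PN = (0.385 − 0.0469) / 0.385 = 0.3381 / 0.385 ≈ 0.8782

PN ≈ 0.878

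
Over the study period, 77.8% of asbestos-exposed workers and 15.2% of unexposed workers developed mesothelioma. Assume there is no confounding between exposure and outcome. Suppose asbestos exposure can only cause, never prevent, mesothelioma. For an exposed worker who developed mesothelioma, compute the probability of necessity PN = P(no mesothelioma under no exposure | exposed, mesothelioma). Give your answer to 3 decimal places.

p₁ = 0.778, p₀ = 0.152.
Under exogeneity and monotonicity, PN = (p₁ − p₀) / p₁.
PN = (0.778 − 0.152) / 0.778 = 0.626 / 0.778 ≈ 0.8046

PN ≈ 0.805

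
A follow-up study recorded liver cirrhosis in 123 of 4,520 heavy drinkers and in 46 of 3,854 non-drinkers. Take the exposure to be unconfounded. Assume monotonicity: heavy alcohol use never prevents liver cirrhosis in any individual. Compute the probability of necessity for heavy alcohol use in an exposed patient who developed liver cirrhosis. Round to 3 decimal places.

p₁ = P(outcome | exposed) = 123/4520 = 0.027212
p₀ = P(outcome | unexposed) = 46/3854 = 0.011936
Under exogeneity and monotonicity, PN = (p₁ − p₀) / p₁.
PN = (0.027212 − 0.011936) / 0.027212 = 0.015277 / 0.027212 ≈ 0.5614

PN ≈ 0.561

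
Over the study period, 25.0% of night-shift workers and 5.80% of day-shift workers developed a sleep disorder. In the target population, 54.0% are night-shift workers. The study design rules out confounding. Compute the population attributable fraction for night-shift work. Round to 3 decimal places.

p₁ = 0.25, p₀ = 0.058.
Overall risk P(Y=1) = π·p₁ + (1−π)·p₀ = 0.54×0.25 + 0.46×0.058 = 0.16168.
Under exogeneity, PAF = [P(Y=1) − p₀] / P(Y=1).
PAF = (0.16168 − 0.058) / 0.16168 ≈ 0.6413

PAF ≈ 0.641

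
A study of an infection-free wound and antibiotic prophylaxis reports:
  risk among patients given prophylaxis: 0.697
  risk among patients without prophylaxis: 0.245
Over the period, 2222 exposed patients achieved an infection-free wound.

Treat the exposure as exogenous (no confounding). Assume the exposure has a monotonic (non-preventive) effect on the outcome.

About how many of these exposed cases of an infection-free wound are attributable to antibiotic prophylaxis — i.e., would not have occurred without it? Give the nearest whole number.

Let p₁ = 0.697, p₀ = 0.245.
PN = (p₁ − p₀)/p₁ = (0.697 − 0.245) / 0.697 ≈ 0.64849.
Attributable cases ≈ PN × (exposed cases) = 0.64849 × 2222 ≈ 1440.95.

about 1441 cases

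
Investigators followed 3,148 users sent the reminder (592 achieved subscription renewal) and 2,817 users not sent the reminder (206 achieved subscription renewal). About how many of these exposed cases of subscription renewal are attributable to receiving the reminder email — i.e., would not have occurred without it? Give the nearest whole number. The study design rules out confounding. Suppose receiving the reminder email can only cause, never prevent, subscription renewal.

about 362 cases

p₁ = P(outcome | exposed) = 592/3148 = 0.18806
p₀ = P(outcome | unexposed) = 206/2817 = 0.073127
PN = (p₁ − p₀)/p₁ = (0.18806 − 0.073127) / 0.18806 ≈ 0.61114.
Attributable cases ≈ PN × (exposed cases) = 0.61114 × 592 ≈ 361.79.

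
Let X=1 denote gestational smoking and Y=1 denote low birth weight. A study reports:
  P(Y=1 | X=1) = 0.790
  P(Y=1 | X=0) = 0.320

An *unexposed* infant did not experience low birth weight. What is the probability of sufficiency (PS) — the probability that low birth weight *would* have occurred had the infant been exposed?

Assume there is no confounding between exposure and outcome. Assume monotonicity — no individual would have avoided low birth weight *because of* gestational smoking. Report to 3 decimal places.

PS ≈ 0.691

Let p₁ = 0.79, p₀ = 0.32.
Under exogeneity and monotonicity, PS = (p₁ − p₀) / (1 − p₀).
PS = (0.79 − 0.32) / (1 − 0.32) = 0.47 / 0.68 ≈ 0.6912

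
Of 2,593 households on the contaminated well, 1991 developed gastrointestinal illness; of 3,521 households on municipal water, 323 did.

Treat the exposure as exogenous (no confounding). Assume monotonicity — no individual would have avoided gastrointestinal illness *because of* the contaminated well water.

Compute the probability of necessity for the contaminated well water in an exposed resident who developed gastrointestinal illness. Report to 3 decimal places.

PN ≈ 0.881

p₁ = P(outcome | exposed) = 1991/2593 = 0.76784
p₀ = P(outcome | unexposed) = 323/3521 = 0.091735
Under exogeneity and monotonicity, PN = (p₁ − p₀) / p₁.
PN = (0.76784 − 0.091735) / 0.76784 = 0.6761 / 0.76784 ≈ 0.8805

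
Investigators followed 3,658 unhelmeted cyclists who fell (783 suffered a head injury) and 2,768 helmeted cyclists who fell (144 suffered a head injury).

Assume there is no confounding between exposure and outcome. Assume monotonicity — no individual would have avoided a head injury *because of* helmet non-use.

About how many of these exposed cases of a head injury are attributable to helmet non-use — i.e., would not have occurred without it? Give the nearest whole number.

p₁ = P(outcome | exposed) = 783/3658 = 0.21405
p₀ = P(outcome | unexposed) = 144/2768 = 0.052023
PN = (p₁ − p₀)/p₁ = (0.21405 − 0.052023) / 0.21405 ≈ 0.75696.
Attributable cases ≈ PN × (exposed cases) = 0.75696 × 783 ≈ 592.70.

about 593 cases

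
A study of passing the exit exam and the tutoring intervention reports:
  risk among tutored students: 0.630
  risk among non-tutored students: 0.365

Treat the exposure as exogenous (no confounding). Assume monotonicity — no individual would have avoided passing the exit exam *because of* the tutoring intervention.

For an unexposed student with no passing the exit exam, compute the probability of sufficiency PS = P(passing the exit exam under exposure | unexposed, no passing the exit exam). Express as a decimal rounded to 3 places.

Let p₁ = 0.63, p₀ = 0.365.
Under exogeneity and monotonicity, PS = (p₁ − p₀) / (1 − p₀).
PS = (0.63 − 0.365) / (1 − 0.365) = 0.265 / 0.635 ≈ 0.4173

PS ≈ 0.417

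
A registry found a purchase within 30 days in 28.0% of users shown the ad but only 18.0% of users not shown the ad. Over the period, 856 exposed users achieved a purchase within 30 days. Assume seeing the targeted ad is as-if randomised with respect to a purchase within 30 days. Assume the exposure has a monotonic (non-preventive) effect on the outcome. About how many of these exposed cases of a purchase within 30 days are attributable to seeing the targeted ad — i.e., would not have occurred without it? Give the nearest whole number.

p₁ = 0.28, p₀ = 0.18.
PN = (p₁ − p₀)/p₁ = (0.28 − 0.18) / 0.28 ≈ 0.35714.
Attributable cases ≈ PN × (exposed cases) = 0.35714 × 856 ≈ 305.71.

about 306 cases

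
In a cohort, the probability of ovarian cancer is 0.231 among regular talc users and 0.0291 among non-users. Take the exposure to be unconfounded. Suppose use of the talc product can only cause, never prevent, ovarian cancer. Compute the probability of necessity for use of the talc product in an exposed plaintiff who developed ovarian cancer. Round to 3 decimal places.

PN ≈ 0.874

Let p₁ = 0.231, p₀ = 0.0291.
Under exogeneity and monotonicity, PN = (p₁ − p₀) / p₁.
PN = (0.231 − 0.0291) / 0.231 = 0.2019 / 0.231 ≈ 0.8740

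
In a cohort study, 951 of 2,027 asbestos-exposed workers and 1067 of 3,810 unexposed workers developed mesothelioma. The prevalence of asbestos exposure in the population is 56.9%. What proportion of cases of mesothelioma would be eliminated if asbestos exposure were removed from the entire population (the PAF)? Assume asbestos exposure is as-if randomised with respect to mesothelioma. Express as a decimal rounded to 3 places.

p₁ = P(outcome | exposed) = 951/2027 = 0.46917
p₀ = P(outcome | unexposed) = 1067/3810 = 0.28005
Overall risk P(Y=1) = π·p₁ + (1−π)·p₀ = 0.569×0.46917 + 0.431×0.28005 = 0.38766.
Under exogeneity, PAF = [P(Y=1) − p₀] / P(Y=1).
PAF = (0.38766 − 0.28005) / 0.38766 ≈ 0.2776

PAF ≈ 0.278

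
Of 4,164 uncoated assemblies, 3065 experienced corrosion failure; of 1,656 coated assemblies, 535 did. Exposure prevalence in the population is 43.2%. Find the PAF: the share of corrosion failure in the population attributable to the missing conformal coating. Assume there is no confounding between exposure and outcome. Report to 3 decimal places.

p₁ = P(outcome | exposed) = 3065/4164 = 0.73607
p₀ = P(outcome | unexposed) = 535/1656 = 0.32307
Overall risk P(Y=1) = π·p₁ + (1−π)·p₀ = 0.432×0.73607 + 0.568×0.32307 = 0.50149.
Under exogeneity, PAF = [P(Y=1) − p₀] / P(Y=1).
PAF = (0.50149 − 0.32307) / 0.50149 ≈ 0.3558

PAF ≈ 0.356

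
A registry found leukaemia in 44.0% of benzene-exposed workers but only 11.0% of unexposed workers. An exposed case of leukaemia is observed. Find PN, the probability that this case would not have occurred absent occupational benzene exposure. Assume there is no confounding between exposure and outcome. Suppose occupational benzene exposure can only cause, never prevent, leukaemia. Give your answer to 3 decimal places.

PN ≈ 0.750

p₁ = 0.44, p₀ = 0.11.
Under exogeneity and monotonicity, PN = (p₁ − p₀) / p₁.
PN = (0.44 − 0.11) / 0.44 = 0.33 / 0.44 ≈ 0.7500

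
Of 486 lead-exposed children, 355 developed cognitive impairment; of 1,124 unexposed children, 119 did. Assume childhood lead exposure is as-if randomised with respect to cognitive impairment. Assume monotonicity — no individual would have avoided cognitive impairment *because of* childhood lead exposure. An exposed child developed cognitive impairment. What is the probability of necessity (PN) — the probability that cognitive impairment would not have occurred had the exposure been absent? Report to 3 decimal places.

p₁ = P(outcome | exposed) = 355/486 = 0.73045
p₀ = P(outcome | unexposed) = 119/1124 = 0.10587
Under exogeneity and monotonicity, PN = (p₁ − p₀) / p₁.
PN = (0.73045 − 0.10587) / 0.73045 = 0.62458 / 0.73045 ≈ 0.8551

PN ≈ 0.855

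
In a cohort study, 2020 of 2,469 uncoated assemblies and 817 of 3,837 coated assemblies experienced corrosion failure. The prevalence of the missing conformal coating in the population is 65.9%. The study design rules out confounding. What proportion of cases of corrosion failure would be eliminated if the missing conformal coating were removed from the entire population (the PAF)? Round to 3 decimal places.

p₁ = P(outcome | exposed) = 2020/2469 = 0.81814
p₀ = P(outcome | unexposed) = 817/3837 = 0.21293
Overall risk P(Y=1) = π·p₁ + (1−π)·p₀ = 0.659×0.81814 + 0.341×0.21293 = 0.61177.
Under exogeneity, PAF = [P(Y=1) − p₀] / P(Y=1).
PAF = (0.61177 − 0.21293) / 0.61177 ≈ 0.6519

PAF ≈ 0.652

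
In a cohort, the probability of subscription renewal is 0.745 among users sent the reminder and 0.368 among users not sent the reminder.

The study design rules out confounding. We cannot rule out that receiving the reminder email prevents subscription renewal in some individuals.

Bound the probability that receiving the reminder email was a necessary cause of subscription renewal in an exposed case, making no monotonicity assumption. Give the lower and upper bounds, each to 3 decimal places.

0.506 ≤ PN ≤ 0.848

Let p₁ = 0.745, p₀ = 0.368.
Under exogeneity alone the bounds on PN are max{0,(p₁−p₀)/p₁} ≤ PN ≤ min{1,(1−p₀)/p₁}.
  lower = (p₁ − p₀)/p₁ = 0.377 / 0.745 ≈ 0.5060
  upper = min{1, (1 − p₀)/p₁} = 0.632 / 0.745 ≈ 0.8483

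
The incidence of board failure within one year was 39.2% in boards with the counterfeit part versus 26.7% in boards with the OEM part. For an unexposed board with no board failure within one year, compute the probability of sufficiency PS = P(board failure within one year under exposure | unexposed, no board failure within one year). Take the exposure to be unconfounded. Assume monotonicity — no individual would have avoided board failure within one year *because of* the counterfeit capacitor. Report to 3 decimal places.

p₁ = 0.392, p₀ = 0.267.
Under exogeneity and monotonicity, PS = (p₁ − p₀) / (1 − p₀).
PS = (0.392 − 0.267) / (1 − 0.267) = 0.125 / 0.733 ≈ 0.1705

PS ≈ 0.171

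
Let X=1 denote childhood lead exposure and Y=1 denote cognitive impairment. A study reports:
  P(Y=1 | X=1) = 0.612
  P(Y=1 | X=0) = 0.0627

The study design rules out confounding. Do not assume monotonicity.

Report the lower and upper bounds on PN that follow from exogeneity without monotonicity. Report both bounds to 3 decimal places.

Let p₁ = 0.612, p₀ = 0.0627.
Under exogeneity alone the bounds on PN are max{0,(p₁−p₀)/p₁} ≤ PN ≤ min{1,(1−p₀)/p₁}.
  lower = (p₁ − p₀)/p₁ = 0.5493 / 0.612 ≈ 0.8975
  upper = min{1, (1 − p₀)/p₁} = 0.9373 / 0.612 ≈ 1.5315 → capped at 1

0.898 ≤ PN ≤ 1.000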